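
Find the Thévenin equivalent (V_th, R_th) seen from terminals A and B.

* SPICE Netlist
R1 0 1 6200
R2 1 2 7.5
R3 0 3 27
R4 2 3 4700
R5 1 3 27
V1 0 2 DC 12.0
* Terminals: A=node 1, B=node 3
Step 1 — V_th is the open-circuit voltage V_A - V_B (nothing connected across the terminals).
Nodal analysis, taking node 2 as the 0 V reference.
Source V1 fixes V_0 = 12 V.
KCL at each unknown node (sum of currents leaving = 0; resistances in Ω):
  Node 1: (V_1 - 12)/6200 + (V_1 - 0)/7.5 + (V_1 - V_3)/27 = 0
  Node 3: (V_3 - 12)/27 + (V_3 - 0)/4700 + (V_3 - V_1)/27 = 0
Collecting terms (coefficients in siemens):
  0.1705·V_1 - 0.03704·V_3 = 0.001935
  0.07429·V_3 - 0.03704·V_1 = 0.4444
Determinant D = (0.1705)(0.07429) - (-0.03704)(-0.03704) = 0.0113
V_1 = [(0.001935)(0.07429) - (-0.03704)(0.4444)]/D = 1.47 V
V_3 = [(0.1705)(0.4444) - (0.001935)(-0.03704)]/D = 6.716 V
V_th = V_1 - V_3 = 1.47 - 6.716 = -5.246 V
Step 2 — R_th: zero the source — replace V1 by a short circuit (node 2 merges into node 0) — and find the resistance seen between A (node 1) and B (node 3).
Reduce the network between node 1 (A) and node 3 (B) by series/parallel combination:
  Rp1 = R1 ‖ R2 (parallel, both between nodes 0 and 1) = 1/(1/6200 + 1/7.5) = 7.491 Ω
  Rp2 = R3 ‖ R4 (parallel, both between nodes 0 and 3) = 1/(1/27 + 1/4700) = 26.85 Ω
  Rs1 = Rp1 + Rp2 (series, joined only at node 0) = 7.491 + 26.85 = 34.34 Ω
  Rp3 = R5 ‖ Rs1 (parallel, both between nodes 1 and 3) = 1/(1/27 + 1/34.34) = 15.11 Ω
R_th = 15.11 Ω

Final answer: V_th = -5.246 V, R_th = 15.11 Ω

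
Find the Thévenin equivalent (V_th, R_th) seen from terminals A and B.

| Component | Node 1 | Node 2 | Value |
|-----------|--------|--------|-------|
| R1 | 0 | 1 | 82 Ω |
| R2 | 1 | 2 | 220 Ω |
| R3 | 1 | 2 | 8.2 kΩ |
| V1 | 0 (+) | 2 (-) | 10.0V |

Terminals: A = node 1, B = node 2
Step 1 — V_th is the open-circuit voltage V_A - V_B (nothing connected across the terminals).
Nodal analysis, taking node 2 as the 0 V reference.
Source V1 fixes V_0 = 10 V.
KCL at each unknown node (sum of currents leaving = 0; resistances in Ω):
  Node 1: (V_1 - 10)/82 + (V_1 - 0)/220 + (V_1 - 0)/8200 = 0
Collecting terms: 0.01686 × V_1 = 0.122  =>  V_1 = 7.232 V
V_th = V_1 - V_2 = 7.232 - 0 = 7.232 V
Step 2 — R_th: zero the source — replace V1 by a short circuit (node 2 merges into node 0) — and find the resistance seen between A (node 1) and B (node 0).
Reduce the network between node 1 (A) and node 0 (B) by series/parallel combination:
  Rp1 = R1 ‖ R2 ‖ R3 (parallel, all between nodes 0 and 1) = 1/(1/82 + 1/220 + 1/8200) = 59.3 Ω
R_th = 59.3 Ω

Final answer: V_th = 7.232 V, R_th = 59.3 Ω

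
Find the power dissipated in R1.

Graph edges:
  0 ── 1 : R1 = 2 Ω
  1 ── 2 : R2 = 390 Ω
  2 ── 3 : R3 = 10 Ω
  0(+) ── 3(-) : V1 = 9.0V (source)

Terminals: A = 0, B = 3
Nodal analysis, taking node 3 as the 0 V reference.
Source V1 fixes V_0 = 9 V.
KCL at each unknown node (sum of currents leaving = 0; resistances in Ω):
  Node 1: (V_1 - 9)/2 + (V_1 - V_2)/390 = 0
  Node 2: (V_2 - V_1)/390 + (V_2 - 0)/10 = 0
Collecting terms (coefficients in siemens):
  0.5026·V_1 - 0.002564·V_2 = 4.5
  0.1026·V_2 - 0.002564·V_1 = 0
Determinant D = (0.5026)(0.1026) - (-0.002564)(-0.002564) = 0.05154
V_1 = [(4.5)(0.1026) - (-0.002564)(0)]/D = 8.955 V
V_2 = [(0.5026)(0) - (4.5)(-0.002564)]/D = 0.2239 V
I_R1 = (V_0 - V_1)/R1 = (9 - 8.955)/2 = 0.02239 A
P_R1 = I_R1² × R1 = (0.02239)² × 2 = 0.001002 W

Final answer: 0.001002 W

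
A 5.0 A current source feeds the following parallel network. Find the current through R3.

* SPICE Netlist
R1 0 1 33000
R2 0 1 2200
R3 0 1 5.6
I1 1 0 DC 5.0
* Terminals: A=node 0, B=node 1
All resistors sit directly between nodes 0 and 1, so they are in parallel and share one voltage V; the full source current 5 A splits among them.
1/R_par = 1/33000 + 1/2200 + 1/5.6 = 0.1791 S  =>  R_par = 5.585 Ω
V = I × R_par = 5 × 5.585 = 27.92 V
I_R3 = V/R3 = 27.92/5.6 = 4.986 A

Final answer: 4.986 A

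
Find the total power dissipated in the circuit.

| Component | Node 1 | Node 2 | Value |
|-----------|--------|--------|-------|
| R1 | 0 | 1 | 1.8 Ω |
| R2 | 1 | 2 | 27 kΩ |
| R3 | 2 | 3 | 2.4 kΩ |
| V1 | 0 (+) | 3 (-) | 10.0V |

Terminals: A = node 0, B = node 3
Nodal analysis, taking node 3 as the 0 V reference.
Source V1 fixes V_0 = 10 V.
KCL at each unknown node (sum of currents leaving = 0; resistances in Ω):
  Node 1: (V_1 - 10)/1.8 + (V_1 - V_2)/27000 = 0
  Node 2: (V_2 - V_1)/27000 + (V_2 - 0)/2400 = 0
Collecting terms (coefficients in siemens):
  0.5556·V_1 - 0.00003704·V_2 = 5.556
  0.0004537·V_2 - 0.00003704·V_1 = 0
Determinant D = (0.5556)(0.0004537) - (-0.00003704)(-0.00003704) = 0.0002521
V_1 = [(5.556)(0.0004537) - (-0.00003704)(0)]/D = 9.999 V
V_2 = [(0.5556)(0) - (5.556)(-0.00003704)]/D = 0.8163 V
Power in each resistor, P = (ΔV)²/R:
  P_R1 = (10 - 9.999)²/1.8 = 0.0000002082 W
  P_R2 = (9.999 - 0.8163)²/27000 = 0.003123 W
  P_R3 = (0.8163 - 0)²/2400 = 0.0002776 W
P_total = P_R1 + P_R2 + P_R3 = 0.003401 W

Final answer: 0.003401 W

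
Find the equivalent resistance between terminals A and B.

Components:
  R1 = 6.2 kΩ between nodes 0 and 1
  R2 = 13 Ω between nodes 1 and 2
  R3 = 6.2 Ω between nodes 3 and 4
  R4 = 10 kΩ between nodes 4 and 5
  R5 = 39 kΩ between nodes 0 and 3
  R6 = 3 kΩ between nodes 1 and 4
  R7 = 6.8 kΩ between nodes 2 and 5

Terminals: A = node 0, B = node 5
The network is not a plain series/parallel combination. Inject a 1 A test current into terminal A (node 0) and return it from terminal B (node 5); then R_eq = V_A / (1 A).
Nodal analysis, taking node 5 as the 0 V reference.
Current source I_test pushes 1 A into node 0 and draws it out of node 5.
KCL at each unknown node (sum of currents leaving = 0; resistances in Ω):
  Node 0: (V_0 - V_1)/6200 + (V_0 - V_3)/39000 - 1 = 0
  Node 1: (V_1 - V_0)/6200 + (V_1 - V_2)/13 + (V_1 - V_4)/3000 = 0
  Node 2: (V_2 - V_1)/13 + (V_2 - 0)/6800 = 0
  Node 3: (V_3 - V_0)/39000 + (V_3 - V_4)/6.2 = 0
  Node 4: (V_4 - V_1)/3000 + (V_4 - V_3)/6.2 + (V_4 - 0)/10000 = 0
Collecting terms (coefficients in siemens):
  0.0001869·V_0 - 0.0001613·V_1 - 0.00002564·V_3 = 1
  0.07742·V_1 - 0.0001613·V_0 - 0.07692·V_2 - 0.0003333·V_4 = 0
  0.07707·V_2 - 0.07692·V_1 = 0
  0.1613·V_3 - 0.00002564·V_0 - 0.1613·V_4 = 0
  0.1617·V_4 - 0.0003333·V_1 - 0.1613·V_3 = 0
Solving these 5 simultaneous equations (Gaussian elimination) gives:
  V_0 = 9575 V, V_1 = 4314 V, V_2 = 4306 V, V_3 = 3669 V
  V_4 = 3668 V
R_eq = V_0 / 1 A = 9575 Ω = 9.575 kΩ

Final answer: 9.575 kΩ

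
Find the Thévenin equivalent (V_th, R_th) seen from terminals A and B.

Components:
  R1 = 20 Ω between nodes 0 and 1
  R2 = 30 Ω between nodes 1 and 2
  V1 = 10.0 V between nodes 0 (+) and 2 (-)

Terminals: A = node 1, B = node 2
Step 1 — V_th is the open-circuit voltage V_A - V_B (nothing connected across the terminals).
Nodal analysis, taking node 2 as the 0 V reference.
Source V1 fixes V_0 = 10 V.
KCL at each unknown node (sum of currents leaving = 0; resistances in Ω):
  Node 1: (V_1 - 10)/20 + (V_1 - 0)/30 = 0
Collecting terms: 0.08333 × V_1 = 0.5  =>  V_1 = 6 V
V_th = V_1 - V_2 = 6 - 0 = 6 V
Step 2 — R_th: zero the source — replace V1 by a short circuit (node 2 merges into node 0) — and find the resistance seen between A (node 1) and B (node 0).
Reduce the network between node 1 (A) and node 0 (B) by series/parallel combination:
  Rp1 = R1 ‖ R2 (parallel, both between nodes 0 and 1) = 1/(1/20 + 1/30) = 12 Ω
R_th = 12 Ω

Final answer: V_th = 6 V, R_th = 12 Ω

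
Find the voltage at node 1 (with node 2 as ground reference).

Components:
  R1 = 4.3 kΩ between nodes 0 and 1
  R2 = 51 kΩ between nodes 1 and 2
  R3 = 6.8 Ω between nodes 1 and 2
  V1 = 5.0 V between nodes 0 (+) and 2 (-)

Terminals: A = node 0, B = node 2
Nodal analysis, taking node 2 as the 0 V reference.
Source V1 fixes V_0 = 5 V.
KCL at each unknown node (sum of currents leaving = 0; resistances in Ω):
  Node 1: (V_1 - 5)/4300 + (V_1 - 0)/51000 + (V_1 - 0)/6.8 = 0
Collecting terms: 0.1473 × V_1 = 0.001163  =>  V_1 = 0.007893 V
The requested potential is V_1 = 0.007893 V.

Final answer: V_1 = 0.007893 V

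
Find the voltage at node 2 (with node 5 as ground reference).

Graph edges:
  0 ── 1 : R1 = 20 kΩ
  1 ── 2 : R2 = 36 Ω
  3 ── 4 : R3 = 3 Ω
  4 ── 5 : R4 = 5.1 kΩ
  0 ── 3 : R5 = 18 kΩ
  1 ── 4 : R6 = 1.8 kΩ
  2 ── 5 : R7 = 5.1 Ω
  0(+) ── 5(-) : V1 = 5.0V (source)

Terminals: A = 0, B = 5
Nodal analysis, taking node 5 as the 0 V reference.
Source V1 fixes V_0 = 5 V.
KCL at each unknown node (sum of currents leaving = 0; resistances in Ω):
  Node 1: (V_1 - 5)/20000 + (V_1 - V_2)/36 + (V_1 - V_4)/1800 = 0
  Node 2: (V_2 - V_1)/36 + (V_2 - 0)/5.1 = 0
  Node 3: (V_3 - V_4)/3 + (V_3 - 5)/18000 = 0
  Node 4: (V_4 - V_3)/3 + (V_4 - 0)/5100 + (V_4 - V_1)/1800 = 0
Collecting terms (coefficients in siemens):
  0.02838·V_1 - 0.02778·V_2 - 0.0005556·V_4 = 0.00025
  0.2239·V_2 - 0.02778·V_1 = 0
  0.3334·V_3 - 0.3333·V_4 = 0.0002778
  0.3341·V_4 - 0.0005556·V_1 - 0.3333·V_3 = 0
Solving these 4 simultaneous equations (Gaussian elimination) gives:
  V_1 = 0.01797 V, V_2 = 0.002229 V, V_3 = 0.3572 V, V_4 = 0.3564 V
The requested potential is V_2 = 0.002229 V.

Final answer: V_2 = 0.002229 V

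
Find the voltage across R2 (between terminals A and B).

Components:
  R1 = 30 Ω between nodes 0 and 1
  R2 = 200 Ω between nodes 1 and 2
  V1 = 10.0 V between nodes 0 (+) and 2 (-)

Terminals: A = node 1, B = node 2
R1 and R2 are in series across V1 (node 0 → node 1 → node 2), and the output A–B is taken across R2, so this is a voltage divider.
Series current: I = V1/(R1 + R2) = 10/(30 + 200) = 10/230 = 0.04348 A
V_R2 = I × R2 = V1 × R2/(R1 + R2) = 10 × 200/230 = 8.696 V

Final answer: 8.696 V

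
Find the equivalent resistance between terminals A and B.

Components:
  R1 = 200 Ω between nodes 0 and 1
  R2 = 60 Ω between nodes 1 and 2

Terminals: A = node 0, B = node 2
Reduce the network between node 0 (A) and node 2 (B) by series/parallel combination:
  Rs1 = R1 + R2 (series, joined only at node 1) = 200 + 60 = 260 Ω
R_eq = 260 Ω

Final answer: 260 Ω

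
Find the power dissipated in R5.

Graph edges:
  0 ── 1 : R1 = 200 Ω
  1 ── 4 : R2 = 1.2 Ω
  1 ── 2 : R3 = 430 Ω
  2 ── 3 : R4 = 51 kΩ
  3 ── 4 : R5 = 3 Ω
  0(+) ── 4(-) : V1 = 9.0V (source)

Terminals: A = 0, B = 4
Nodal analysis, taking node 4 as the 0 V reference.
Source V1 fixes V_0 = 9 V.
KCL at each unknown node (sum of currents leaving = 0; resistances in Ω):
  Node 1: (V_1 - 9)/200 + (V_1 - 0)/1.2 + (V_1 - V_2)/430 = 0
  Node 2: (V_2 - V_1)/430 + (V_2 - V_3)/51000 = 0
  Node 3: (V_3 - V_2)/51000 + (V_3 - 0)/3 = 0
Collecting terms (coefficients in siemens):
  0.8407·V_1 - 0.002326·V_2 = 0.045
  0.002345·V_2 - 0.002326·V_1 - 0.00001961·V_3 = 0
  0.3334·V_3 - 0.00001961·V_2 = 0
Solving these 3 simultaneous equations (Gaussian elimination) gives:
  V_1 = 0.05368 V, V_2 = 0.05323 V, V_3 = 0.000003131 V
I_R5 = (V_3 - V_4)/R5 = (0.000003131 - 0)/3 = 0.000001044 A
P_R5 = I_R5² × R5 = (0.000001044)² × 3 = 0.000000000003267 W

Final answer: 3.267e-12 W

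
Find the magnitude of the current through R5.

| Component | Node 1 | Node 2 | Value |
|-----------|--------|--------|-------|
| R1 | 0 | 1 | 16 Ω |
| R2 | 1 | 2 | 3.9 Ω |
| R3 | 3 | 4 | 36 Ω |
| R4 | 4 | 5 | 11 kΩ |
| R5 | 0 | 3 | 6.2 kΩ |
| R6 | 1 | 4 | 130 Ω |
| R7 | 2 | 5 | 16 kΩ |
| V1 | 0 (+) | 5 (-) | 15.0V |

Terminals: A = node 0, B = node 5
Nodal analysis, taking node 5 as the 0 V reference.
Source V1 fixes V_0 = 15 V.
KCL at each unknown node (sum of currents leaving = 0; resistances in Ω):
  Node 1: (V_1 - 15)/16 + (V_1 - V_2)/3.9 + (V_1 - V_4)/130 = 0
  Node 2: (V_2 - V_1)/3.9 + (V_2 - 0)/16000 = 0
  Node 3: (V_3 - V_4)/36 + (V_3 - 15)/6200 = 0
  Node 4: (V_4 - V_3)/36 + (V_4 - 0)/11000 + (V_4 - V_1)/130 = 0
Collecting terms (coefficients in siemens):
  0.3266·V_1 - 0.2564·V_2 - 0.007692·V_4 = 0.9375
  0.2565·V_2 - 0.2564·V_1 = 0
  0.02794·V_3 - 0.02778·V_4 = 0.002419
  0.03556·V_4 - 0.007692·V_1 - 0.02778·V_3 = 0
Solving these 4 simultaneous equations (Gaussian elimination) gives:
  V_1 = 14.96 V, V_2 = 14.96 V, V_3 = 14.79 V, V_4 = 14.79 V
I_R5 = (V_0 - V_3)/R5 = (15 - 14.79)/6200 = 0.00003311 A
|I_R5| = 0.00003311 A

Final answer: |I_R5| = 3.311e-05 A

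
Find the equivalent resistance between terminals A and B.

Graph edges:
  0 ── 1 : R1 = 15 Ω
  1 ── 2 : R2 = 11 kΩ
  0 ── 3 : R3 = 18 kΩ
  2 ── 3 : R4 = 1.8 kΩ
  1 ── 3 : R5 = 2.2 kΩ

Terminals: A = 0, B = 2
The network is not a plain series/parallel combination. Inject a 1 A test current into terminal A (node 0) and return it from terminal B (node 2); then R_eq = V_A / (1 A).
Nodal analysis, taking node 2 as the 0 V reference.
Current source I_test pushes 1 A into node 0 and draws it out of node 2.
KCL at each unknown node (sum of currents leaving = 0; resistances in Ω):
  Node 0: (V_0 - V_1)/15 + (V_0 - V_3)/18000 - 1 = 0
  Node 1: (V_1 - V_0)/15 + (V_1 - 0)/11000 + (V_1 - V_3)/2200 = 0
  Node 3: (V_3 - V_0)/18000 + (V_3 - V_1)/2200 + (V_3 - 0)/1800 = 0
Collecting terms (coefficients in siemens):
  0.06672·V_0 - 0.06667·V_1 - 0.00005556·V_3 = 1
  0.06721·V_1 - 0.06667·V_0 - 0.0004545·V_3 = 0
  0.001066·V_3 - 0.00005556·V_0 - 0.0004545·V_1 = 0
Solving these 3 simultaneous equations (Gaussian elimination) gives:
  V_0 = 2815 V, V_1 = 2801 V, V_3 = 1342 V
R_eq = V_0 / 1 A = 2815 Ω = 2.815 kΩ

Final answer: 2.815 kΩ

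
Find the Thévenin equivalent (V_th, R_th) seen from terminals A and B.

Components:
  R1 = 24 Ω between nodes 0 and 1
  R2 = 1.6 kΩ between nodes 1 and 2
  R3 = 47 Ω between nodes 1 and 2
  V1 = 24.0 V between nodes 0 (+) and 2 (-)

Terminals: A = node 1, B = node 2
Step 1 — V_th is the open-circuit voltage V_A - V_B (nothing connected across the terminals).
Nodal analysis, taking node 2 as the 0 V reference.
Source V1 fixes V_0 = 24 V.
KCL at each unknown node (sum of currents leaving = 0; resistances in Ω):
  Node 1: (V_1 - 24)/24 + (V_1 - 0)/1600 + (V_1 - 0)/47 = 0
Collecting terms: 0.06357 × V_1 = 1  =>  V_1 = 15.73 V
V_th = V_1 - V_2 = 15.73 - 0 = 15.73 V
Step 2 — R_th: zero the source — replace V1 by a short circuit (node 2 merges into node 0) — and find the resistance seen between A (node 1) and B (node 0).
Reduce the network between node 1 (A) and node 0 (B) by series/parallel combination:
  Rp1 = R1 ‖ R2 ‖ R3 (parallel, all between nodes 0 and 1) = 1/(1/24 + 1/1600 + 1/47) = 15.73 Ω
R_th = 15.73 Ω

Final answer: V_th = 15.73 V, R_th = 15.73 Ω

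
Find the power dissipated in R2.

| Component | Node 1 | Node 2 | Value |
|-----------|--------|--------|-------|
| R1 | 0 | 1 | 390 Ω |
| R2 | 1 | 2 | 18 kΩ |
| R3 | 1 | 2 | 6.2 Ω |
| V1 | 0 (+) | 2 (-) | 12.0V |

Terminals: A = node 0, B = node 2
Nodal analysis, taking node 2 as the 0 V reference.
Source V1 fixes V_0 = 12 V.
KCL at each unknown node (sum of currents leaving = 0; resistances in Ω):
  Node 1: (V_1 - 12)/390 + (V_1 - 0)/18000 + (V_1 - 0)/6.2 = 0
Collecting terms: 0.1639 × V_1 = 0.03077  =>  V_1 = 0.1877 V
I_R2 = (V_1 - V_2)/R2 = (0.1877 - 0)/18000 = 0.00001043 A
P_R2 = I_R2² × R2 = (0.00001043)² × 18000 = 0.000001958 W

Final answer: 1.958e-06 W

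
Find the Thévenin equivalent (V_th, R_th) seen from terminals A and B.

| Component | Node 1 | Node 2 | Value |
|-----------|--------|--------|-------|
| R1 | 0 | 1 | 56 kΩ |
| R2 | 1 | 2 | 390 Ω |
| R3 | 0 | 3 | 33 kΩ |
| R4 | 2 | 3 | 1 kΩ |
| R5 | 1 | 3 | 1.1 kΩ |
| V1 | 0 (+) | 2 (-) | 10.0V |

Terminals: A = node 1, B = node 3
Step 1 — V_th is the open-circuit voltage V_A - V_B (nothing connected across the terminals).
Nodal analysis, taking node 2 as the 0 V reference.
Source V1 fixes V_0 = 10 V.
KCL at each unknown node (sum of currents leaving = 0; resistances in Ω):
  Node 1: (V_1 - 10)/56000 + (V_1 - 0)/390 + (V_1 - V_3)/1100 = 0
  Node 3: (V_3 - 10)/33000 + (V_3 - 0)/1000 + (V_3 - V_1)/1100 = 0
Collecting terms (coefficients in siemens):
  0.003491·V_1 - 0.0009091·V_3 = 0.0001786
  0.001939·V_3 - 0.0009091·V_1 = 0.000303
Determinant D = (0.003491)(0.001939) - (-0.0009091)(-0.0009091) = 0.000005944
V_1 = [(0.0001786)(0.001939) - (-0.0009091)(0.000303)]/D = 0.1046 V
V_3 = [(0.003491)(0.000303) - (0.0001786)(-0.0009091)]/D = 0.2053 V
V_th = V_1 - V_3 = 0.1046 - 0.2053 = -0.1007 V
Step 2 — R_th: zero the source — replace V1 by a short circuit (node 2 merges into node 0) — and find the resistance seen between A (node 1) and B (node 3).
Reduce the network between node 1 (A) and node 3 (B) by series/parallel combination:
  Rp1 = R1 ‖ R2 (parallel, both between nodes 0 and 1) = 1/(1/56000 + 1/390) = 387.3 Ω
  Rp2 = R3 ‖ R4 (parallel, both between nodes 0 and 3) = 1/(1/33000 + 1/1000) = 970.6 Ω
  Rs1 = Rp1 + Rp2 (series, joined only at node 0) = 387.3 + 970.6 = 1358 Ω
  Rp3 = R5 ‖ Rs1 (parallel, both between nodes 1 and 3) = 1/(1/1100 + 1/1358) = 607.7 Ω
R_th = 607.7 Ω

Final answer: V_th = -0.1007 V, R_th = 607.7 Ω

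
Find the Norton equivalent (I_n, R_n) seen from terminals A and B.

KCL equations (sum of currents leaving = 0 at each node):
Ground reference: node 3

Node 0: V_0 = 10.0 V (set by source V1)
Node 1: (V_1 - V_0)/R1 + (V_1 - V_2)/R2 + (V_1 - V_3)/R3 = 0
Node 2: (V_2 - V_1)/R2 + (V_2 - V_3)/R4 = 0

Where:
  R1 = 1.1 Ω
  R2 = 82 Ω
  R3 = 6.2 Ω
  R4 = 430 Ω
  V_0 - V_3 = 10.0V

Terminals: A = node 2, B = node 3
Find the Thévenin equivalent first; then I_n = V_th/R_th and R_n = R_th.
Step 1 — V_th is the open-circuit voltage V_A - V_B (nothing connected across the terminals).
Nodal analysis, taking node 3 as the 0 V reference.
Source V1 fixes V_0 = 10 V.
KCL at each unknown node (sum of currents leaving = 0; resistances in Ω):
  Node 1: (V_1 - 10)/1.1 + (V_1 - V_2)/82 + (V_1 - 0)/6.2 = 0
  Node 2: (V_2 - V_1)/82 + (V_2 - 0)/430 = 0
Collecting terms (coefficients in siemens):
  1.083·V_1 - 0.0122·V_2 = 9.091
  0.01452·V_2 - 0.0122·V_1 = 0
Determinant D = (1.083)(0.01452) - (-0.0122)(-0.0122) = 0.01557
V_1 = [(9.091)(0.01452) - (-0.0122)(0)]/D = 8.478 V
V_2 = [(1.083)(0) - (9.091)(-0.0122)]/D = 7.12 V
V_th = V_2 - V_3 = 7.12 - 0 = 7.12 V
Step 2 — R_th: zero the source — replace V1 by a short circuit (node 3 merges into node 0) — and find the resistance seen between A (node 2) and B (node 0).
Reduce the network between node 2 (A) and node 0 (B) by series/parallel combination:
  Rp1 = R1 ‖ R3 (parallel, both between nodes 0 and 1) = 1/(1/1.1 + 1/6.2) = 0.9342 Ω
  Rs1 = R2 + Rp1 (series, joined only at node 1) = 82 + 0.9342 = 82.93 Ω
  Rp2 = R4 ‖ Rs1 (parallel, both between nodes 0 and 2) = 1/(1/430 + 1/82.93) = 69.52 Ω
R_th = 69.52 Ω
I_n = V_th/R_th = 7.12/69.52 = 0.1024 A, and R_n = R_th = 69.52 Ω

Final answer: I_n = 0.1024 A, R_n = 69.52 Ω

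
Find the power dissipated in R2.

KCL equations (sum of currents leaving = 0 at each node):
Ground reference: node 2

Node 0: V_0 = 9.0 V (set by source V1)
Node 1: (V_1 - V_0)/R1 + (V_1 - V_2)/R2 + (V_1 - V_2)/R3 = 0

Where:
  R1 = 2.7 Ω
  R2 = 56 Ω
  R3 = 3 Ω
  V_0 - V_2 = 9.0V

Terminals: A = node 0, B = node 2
Nodal analysis, taking node 2 as the 0 V reference.
Source V1 fixes V_0 = 9 V.
KCL at each unknown node (sum of currents leaving = 0; resistances in Ω):
  Node 1: (V_1 - 9)/2.7 + (V_1 - 0)/56 + (V_1 - 0)/3 = 0
Collecting terms: 0.7216 × V_1 = 3.333  =>  V_1 = 4.62 V
I_R2 = (V_1 - V_2)/R2 = (4.62 - 0)/56 = 0.08249 A
P_R2 = I_R2² × R2 = (0.08249)² × 56 = 0.3811 W

Final answer: 0.3811 W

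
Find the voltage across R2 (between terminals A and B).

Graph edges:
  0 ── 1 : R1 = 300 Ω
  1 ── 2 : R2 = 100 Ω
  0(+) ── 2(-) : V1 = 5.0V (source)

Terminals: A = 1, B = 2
R1 and R2 are in series across V1 (node 0 → node 1 → node 2), and the output A–B is taken across R2, so this is a voltage divider.
Series current: I = V1/(R1 + R2) = 5/(300 + 100) = 5/400 = 0.0125 A
V_R2 = I × R2 = V1 × R2/(R1 + R2) = 5 × 100/400 = 1.25 V

Final answer: 1.25 V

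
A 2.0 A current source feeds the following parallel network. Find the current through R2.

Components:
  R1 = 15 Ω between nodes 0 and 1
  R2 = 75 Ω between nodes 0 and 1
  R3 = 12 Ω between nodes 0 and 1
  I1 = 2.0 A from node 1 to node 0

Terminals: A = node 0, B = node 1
All resistors sit directly between nodes 0 and 1, so they are in parallel and share one voltage V; the full source current 2 A splits among them.
1/R_par = 1/15 + 1/75 + 1/12 = 0.1633 S  =>  R_par = 6.122 Ω
V = I × R_par = 2 × 6.122 = 12.24 V
I_R2 = V/R2 = 12.24/75 = 0.1633 A

Final answer: 0.1633 A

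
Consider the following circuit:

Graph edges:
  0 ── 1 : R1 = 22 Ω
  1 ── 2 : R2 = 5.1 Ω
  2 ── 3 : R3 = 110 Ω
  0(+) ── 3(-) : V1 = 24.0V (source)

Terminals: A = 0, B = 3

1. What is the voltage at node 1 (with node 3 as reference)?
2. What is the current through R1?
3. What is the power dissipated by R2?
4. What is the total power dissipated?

Nodal analysis, taking node 3 as the 0 V reference.
Source V1 fixes V_0 = 24 V.
KCL at each unknown node (sum of currents leaving = 0; resistances in Ω):
  Node 1: (V_1 - 24)/22 + (V_1 - V_2)/5.1 = 0
  Node 2: (V_2 - V_1)/5.1 + (V_2 - 0)/110 = 0
Collecting terms (coefficients in siemens):
  0.2415·V_1 - 0.1961·V_2 = 1.091
  0.2052·V_2 - 0.1961·V_1 = 0
Determinant D = (0.2415)(0.2052) - (-0.1961)(-0.1961) = 0.01111
V_1 = [(1.091)(0.2052) - (-0.1961)(0)]/D = 20.15 V
V_2 = [(0.2415)(0) - (1.091)(-0.1961)]/D = 19.26 V
Part 1:
  Read off the nodal solution: V_1 = 20.15 V
Part 2:
  I_R1 = (V_0 - V_1)/R1 = (24 - 20.15)/22 = 0.1751 A
  Magnitude: I_R1 = 0.1751 A
Part 3:
  I_R2 = (V_1 - V_2)/R2 = (20.15 - 19.26)/5.1 = 0.1751 A
  P_R2 = I_R2² × R2 = (0.1751)² × 5.1 = 0.1563 W
Part 4:
  Power in each resistor, P = (ΔV)²/R:
    P_R1 = (24 - 20.15)²/22 = 0.6742 W
    P_R2 = (20.15 - 19.26)²/5.1 = 0.1563 W
    P_R3 = (19.26 - 0)²/110 = 3.371 W
  P_total = P_R1 + P_R2 + P_R3 = 4.201 W

Final answers:
1. V_1 = 20.15 V
2. I_R1 = 0.1751 A
3. P_R2 = 0.1563 W
4. P_total = 4.201 W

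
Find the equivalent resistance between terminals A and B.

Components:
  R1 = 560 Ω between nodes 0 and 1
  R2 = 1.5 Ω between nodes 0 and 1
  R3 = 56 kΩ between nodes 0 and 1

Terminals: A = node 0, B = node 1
Reduce the network between node 0 (A) and node 1 (B) by series/parallel combination:
  Rp1 = R1 ‖ R2 ‖ R3 (parallel, all between nodes 0 and 1) = 1/(1/560 + 1/1.5 + 1/56000) = 1.496 Ω
R_eq = 1.496 Ω

Final answer: 1.496 Ω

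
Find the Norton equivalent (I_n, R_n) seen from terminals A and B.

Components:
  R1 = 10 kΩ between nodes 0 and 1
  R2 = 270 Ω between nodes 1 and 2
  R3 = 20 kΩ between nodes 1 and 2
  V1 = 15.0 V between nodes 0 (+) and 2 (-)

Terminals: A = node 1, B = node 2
Find the Thévenin equivalent first; then I_n = V_th/R_th and R_n = R_th.
Step 1 — V_th is the open-circuit voltage V_A - V_B (nothing connected across the terminals).
Nodal analysis, taking node 2 as the 0 V reference.
Source V1 fixes V_0 = 15 V.
KCL at each unknown node (sum of currents leaving = 0; resistances in Ω):
  Node 1: (V_1 - 15)/10000 + (V_1 - 0)/270 + (V_1 - 0)/20000 = 0
Collecting terms: 0.003854 × V_1 = 0.0015  =>  V_1 = 0.3892 V
V_th = V_1 - V_2 = 0.3892 - 0 = 0.3892 V
Step 2 — R_th: zero the source — replace V1 by a short circuit (node 2 merges into node 0) — and find the resistance seen between A (node 1) and B (node 0).
Reduce the network between node 1 (A) and node 0 (B) by series/parallel combination:
  Rp1 = R1 ‖ R2 ‖ R3 (parallel, all between nodes 0 and 1) = 1/(1/10000 + 1/270 + 1/20000) = 259.5 Ω
R_th = 259.5 Ω
I_n = V_th/R_th = 0.3892/259.5 = 0.0015 A, and R_n = R_th = 259.5 Ω

Final answer: I_n = 0.0015 A, R_n = 259.5 Ω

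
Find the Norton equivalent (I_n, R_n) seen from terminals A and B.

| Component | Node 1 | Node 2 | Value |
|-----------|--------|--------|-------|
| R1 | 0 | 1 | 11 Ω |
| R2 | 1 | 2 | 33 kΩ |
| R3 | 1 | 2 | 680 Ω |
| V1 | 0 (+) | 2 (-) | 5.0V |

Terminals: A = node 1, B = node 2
Find the Thévenin equivalent first; then I_n = V_th/R_th and R_n = R_th.
Step 1 — V_th is the open-circuit voltage V_A - V_B (nothing connected across the terminals).
Nodal analysis, taking node 2 as the 0 V reference.
Source V1 fixes V_0 = 5 V.
KCL at each unknown node (sum of currents leaving = 0; resistances in Ω):
  Node 1: (V_1 - 5)/11 + (V_1 - 0)/33000 + (V_1 - 0)/680 = 0
Collecting terms: 0.09241 × V_1 = 0.4545  =>  V_1 = 4.919 V
V_th = V_1 - V_2 = 4.919 - 0 = 4.919 V
Step 2 — R_th: zero the source — replace V1 by a short circuit (node 2 merges into node 0) — and find the resistance seen between A (node 1) and B (node 0).
Reduce the network between node 1 (A) and node 0 (B) by series/parallel combination:
  Rp1 = R1 ‖ R2 ‖ R3 (parallel, all between nodes 0 and 1) = 1/(1/11 + 1/33000 + 1/680) = 10.82 Ω
R_th = 10.82 Ω
I_n = V_th/R_th = 4.919/10.82 = 0.4545 A, and R_n = R_th = 10.82 Ω

Final answer: I_n = 0.4545 A, R_n = 10.82 Ω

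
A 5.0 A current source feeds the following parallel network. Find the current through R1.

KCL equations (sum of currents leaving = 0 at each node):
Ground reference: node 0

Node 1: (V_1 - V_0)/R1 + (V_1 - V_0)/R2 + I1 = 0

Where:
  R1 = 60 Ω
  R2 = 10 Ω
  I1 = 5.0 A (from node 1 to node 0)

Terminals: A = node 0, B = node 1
All resistors sit directly between nodes 0 and 1, so they are in parallel and share one voltage V; the full source current 5 A splits among them.
1/R_par = 1/60 + 1/10 = 0.1167 S  =>  R_par = 8.571 Ω
V = I × R_par = 5 × 8.571 = 42.86 V
I_R1 = V/R1 = 42.86/60 = 0.7143 A

Final answer: 0.7143 A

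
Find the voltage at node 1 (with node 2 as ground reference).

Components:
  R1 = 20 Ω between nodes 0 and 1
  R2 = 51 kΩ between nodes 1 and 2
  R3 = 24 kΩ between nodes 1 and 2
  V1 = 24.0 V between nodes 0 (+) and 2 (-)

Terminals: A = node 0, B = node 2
Nodal analysis, taking node 2 as the 0 V reference.
Source V1 fixes V_0 = 24 V.
KCL at each unknown node (sum of currents leaving = 0; resistances in Ω):
  Node 1: (V_1 - 24)/20 + (V_1 - 0)/51000 + (V_1 - 0)/24000 = 0
Collecting terms: 0.05006 × V_1 = 1.2  =>  V_1 = 23.97 V
The requested potential is V_1 = 23.97 V.

Final answer: V_1 = 23.97 V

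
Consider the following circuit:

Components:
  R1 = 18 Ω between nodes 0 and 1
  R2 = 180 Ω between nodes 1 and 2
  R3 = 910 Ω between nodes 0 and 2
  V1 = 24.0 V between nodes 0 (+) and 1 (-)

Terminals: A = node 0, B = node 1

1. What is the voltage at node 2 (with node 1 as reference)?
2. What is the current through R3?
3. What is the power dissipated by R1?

Nodal analysis, taking node 1 as the 0 V reference.
Source V1 fixes V_0 = 24 V.
KCL at each unknown node (sum of currents leaving = 0; resistances in Ω):
  Node 2: (V_2 - 0)/180 + (V_2 - 24)/910 = 0
Collecting terms: 0.006654 × V_2 = 0.02637  =>  V_2 = 3.963 V
Part 1:
  Read off the nodal solution: V_2 = 3.963 V
Part 2:
  I_R3 = (V_0 - V_2)/R3 = (24 - 3.963)/910 = 0.02202 A
  Magnitude: I_R3 = 0.02202 A
Part 3:
  I_R1 = (V_0 - V_1)/R1 = (24 - 0)/18 = 1.333 A
  P_R1 = I_R1² × R1 = (1.333)² × 18 = 32 W

Final answers:
1. V_2 = 3.963 V
2. I_R3 = 0.02202 A
3. P_R1 = 32 W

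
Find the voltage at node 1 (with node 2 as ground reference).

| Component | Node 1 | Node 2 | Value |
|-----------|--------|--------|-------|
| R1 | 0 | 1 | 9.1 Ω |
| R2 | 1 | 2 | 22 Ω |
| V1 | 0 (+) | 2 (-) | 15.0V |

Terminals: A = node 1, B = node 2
Nodal analysis, taking node 2 as the 0 V reference.
Source V1 fixes V_0 = 15 V.
KCL at each unknown node (sum of currents leaving = 0; resistances in Ω):
  Node 1: (V_1 - 15)/9.1 + (V_1 - 0)/22 = 0
Collecting terms: 0.1553 × V_1 = 1.648  =>  V_1 = 10.61 V
The requested potential is V_1 = 10.61 V.

Final answer: V_1 = 10.61 V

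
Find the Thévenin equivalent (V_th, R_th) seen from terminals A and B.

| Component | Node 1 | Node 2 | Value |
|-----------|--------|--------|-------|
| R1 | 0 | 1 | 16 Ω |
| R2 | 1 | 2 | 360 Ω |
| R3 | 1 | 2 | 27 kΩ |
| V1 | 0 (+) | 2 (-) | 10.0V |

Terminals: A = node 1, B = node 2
Step 1 — V_th is the open-circuit voltage V_A - V_B (nothing connected across the terminals).
Nodal analysis, taking node 2 as the 0 V reference.
Source V1 fixes V_0 = 10 V.
KCL at each unknown node (sum of currents leaving = 0; resistances in Ω):
  Node 1: (V_1 - 10)/16 + (V_1 - 0)/360 + (V_1 - 0)/27000 = 0
Collecting terms: 0.06531 × V_1 = 0.625  =>  V_1 = 9.569 V
V_th = V_1 - V_2 = 9.569 - 0 = 9.569 V
Step 2 — R_th: zero the source — replace V1 by a short circuit (node 2 merges into node 0) — and find the resistance seen between A (node 1) and B (node 0).
Reduce the network between node 1 (A) and node 0 (B) by series/parallel combination:
  Rp1 = R1 ‖ R2 ‖ R3 (parallel, all between nodes 0 and 1) = 1/(1/16 + 1/360 + 1/27000) = 15.31 Ω
R_th = 15.31 Ω

Final answer: V_th = 9.569 V, R_th = 15.31 Ω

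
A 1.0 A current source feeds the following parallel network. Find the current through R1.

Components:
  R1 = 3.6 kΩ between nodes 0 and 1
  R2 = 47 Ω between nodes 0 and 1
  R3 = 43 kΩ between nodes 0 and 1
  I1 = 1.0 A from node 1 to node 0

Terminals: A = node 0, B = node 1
All resistors sit directly between nodes 0 and 1, so they are in parallel and share one voltage V; the full source current 1 A splits among them.
1/R_par = 1/3600 + 1/47 + 1/43000 = 0.02158 S  =>  R_par = 46.34 Ω
V = I × R_par = 1 × 46.34 = 46.34 V
I_R1 = V/R1 = 46.34/3600 = 0.01287 A

Final answer: 0.01287 A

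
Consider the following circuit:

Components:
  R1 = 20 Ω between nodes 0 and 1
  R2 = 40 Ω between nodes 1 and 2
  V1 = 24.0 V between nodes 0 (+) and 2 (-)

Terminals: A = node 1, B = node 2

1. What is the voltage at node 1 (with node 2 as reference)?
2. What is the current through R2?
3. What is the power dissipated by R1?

Nodal analysis, taking node 2 as the 0 V reference.
Source V1 fixes V_0 = 24 V.
KCL at each unknown node (sum of currents leaving = 0; resistances in Ω):
  Node 1: (V_1 - 24)/20 + (V_1 - 0)/40 = 0
Collecting terms: 0.075 × V_1 = 1.2  =>  V_1 = 16 V
Part 1:
  Read off the nodal solution: V_1 = 16 V
Part 2:
  I_R2 = (V_1 - V_2)/R2 = (16 - 0)/40 = 0.4 A
  Magnitude: I_R2 = 0.4 A
Part 3:
  I_R1 = (V_0 - V_1)/R1 = (24 - 16)/20 = 0.4 A
  P_R1 = I_R1² × R1 = (0.4)² × 20 = 3.2 W

Final answers:
1. V_1 = 16 V
2. I_R2 = 0.4 A
3. P_R1 = 3.2 W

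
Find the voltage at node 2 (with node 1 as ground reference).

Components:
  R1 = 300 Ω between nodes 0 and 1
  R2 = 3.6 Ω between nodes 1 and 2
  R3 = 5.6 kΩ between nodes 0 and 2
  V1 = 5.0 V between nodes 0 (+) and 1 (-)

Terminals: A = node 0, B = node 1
Nodal analysis, taking node 1 as the 0 V reference.
Source V1 fixes V_0 = 5 V.
KCL at each unknown node (sum of currents leaving = 0; resistances in Ω):
  Node 2: (V_2 - 0)/3.6 + (V_2 - 5)/5600 = 0
Collecting terms: 0.278 × V_2 = 0.0008929  =>  V_2 = 0.003212 V
The requested potential is V_2 = 0.003212 V.

Final answer: V_2 = 0.003212 V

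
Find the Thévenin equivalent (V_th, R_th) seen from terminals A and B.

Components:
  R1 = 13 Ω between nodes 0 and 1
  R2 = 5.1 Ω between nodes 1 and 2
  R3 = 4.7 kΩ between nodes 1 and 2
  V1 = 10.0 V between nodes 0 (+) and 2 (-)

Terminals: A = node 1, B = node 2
Step 1 — V_th is the open-circuit voltage V_A - V_B (nothing connected across the terminals).
Nodal analysis, taking node 2 as the 0 V reference.
Source V1 fixes V_0 = 10 V.
KCL at each unknown node (sum of currents leaving = 0; resistances in Ω):
  Node 1: (V_1 - 10)/13 + (V_1 - 0)/5.1 + (V_1 - 0)/4700 = 0
Collecting terms: 0.2732 × V_1 = 0.7692  =>  V_1 = 2.815 V
V_th = V_1 - V_2 = 2.815 - 0 = 2.815 V
Step 2 — R_th: zero the source — replace V1 by a short circuit (node 2 merges into node 0) — and find the resistance seen between A (node 1) and B (node 0).
Reduce the network between node 1 (A) and node 0 (B) by series/parallel combination:
  Rp1 = R1 ‖ R2 ‖ R3 (parallel, all between nodes 0 and 1) = 1/(1/13 + 1/5.1 + 1/4700) = 3.66 Ω
R_th = 3.66 Ω

Final answer: V_th = 2.815 V, R_th = 3.66 Ω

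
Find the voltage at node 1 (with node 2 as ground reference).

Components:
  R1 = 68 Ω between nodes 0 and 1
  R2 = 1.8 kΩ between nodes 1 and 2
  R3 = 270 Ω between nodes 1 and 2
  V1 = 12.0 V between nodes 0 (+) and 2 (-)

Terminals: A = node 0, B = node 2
Nodal analysis, taking node 2 as the 0 V reference.
Source V1 fixes V_0 = 12 V.
KCL at each unknown node (sum of currents leaving = 0; resistances in Ω):
  Node 1: (V_1 - 12)/68 + (V_1 - 0)/1800 + (V_1 - 0)/270 = 0
Collecting terms: 0.01897 × V_1 = 0.1765  =>  V_1 = 9.305 V
The requested potential is V_1 = 9.305 V.

Final answer: V_1 = 9.305 V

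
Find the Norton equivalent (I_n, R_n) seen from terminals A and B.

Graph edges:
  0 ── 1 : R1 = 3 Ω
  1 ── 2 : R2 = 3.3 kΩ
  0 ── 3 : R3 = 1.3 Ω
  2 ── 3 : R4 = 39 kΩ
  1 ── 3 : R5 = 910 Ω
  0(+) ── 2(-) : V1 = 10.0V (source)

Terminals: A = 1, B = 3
Find the Thévenin equivalent first; then I_n = V_th/R_th and R_n = R_th.
Step 1 — V_th is the open-circuit voltage V_A - V_B (nothing connected across the terminals).
Nodal analysis, taking node 2 as the 0 V reference.
Source V1 fixes V_0 = 10 V.
KCL at each unknown node (sum of currents leaving = 0; resistances in Ω):
  Node 1: (V_1 - 10)/3 + (V_1 - 0)/3300 + (V_1 - V_3)/910 = 0
  Node 3: (V_3 - 10)/1.3 + (V_3 - 0)/39000 + (V_3 - V_1)/910 = 0
Collecting terms (coefficients in siemens):
  0.3347·V_1 - 0.001099·V_3 = 3.333
  0.7704·V_3 - 0.001099·V_1 = 7.692
Determinant D = (0.3347)(0.7704) - (-0.001099)(-0.001099) = 0.2579
V_1 = [(3.333)(0.7704) - (-0.001099)(7.692)]/D = 9.991 V
V_3 = [(0.3347)(7.692) - (3.333)(-0.001099)]/D = 10 V
V_th = V_1 - V_3 = 9.991 - 10 = -0.008708 V
Step 2 — R_th: zero the source — replace V1 by a short circuit (node 2 merges into node 0) — and find the resistance seen between A (node 1) and B (node 3).
Reduce the network between node 1 (A) and node 3 (B) by series/parallel combination:
  Rp1 = R1 ‖ R2 (parallel, both between nodes 0 and 1) = 1/(1/3 + 1/3300) = 2.997 Ω
  Rp2 = R3 ‖ R4 (parallel, both between nodes 0 and 3) = 1/(1/1.3 + 1/39000) = 1.3 Ω
  Rs1 = Rp1 + Rp2 (series, joined only at node 0) = 2.997 + 1.3 = 4.297 Ω
  Rp3 = R5 ‖ Rs1 (parallel, both between nodes 1 and 3) = 1/(1/910 + 1/4.297) = 4.277 Ω
R_th = 4.277 Ω
I_n = V_th/R_th = -0.008708/4.277 = -0.002036 A, and R_n = R_th = 4.277 Ω

Final answer: I_n = -0.002036 A, R_n = 4.277 Ω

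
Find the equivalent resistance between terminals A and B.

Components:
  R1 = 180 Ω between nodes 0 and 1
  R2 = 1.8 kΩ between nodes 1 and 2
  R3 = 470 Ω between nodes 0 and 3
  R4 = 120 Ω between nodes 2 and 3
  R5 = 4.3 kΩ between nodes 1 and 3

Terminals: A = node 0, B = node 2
The network is not a plain series/parallel combination. Inject a 1 A test current into terminal A (node 0) and return it from terminal B (node 2); then R_eq = V_A / (1 A).
Nodal analysis, taking node 2 as the 0 V reference.
Current source I_test pushes 1 A into node 0 and draws it out of node 2.
KCL at each unknown node (sum of currents leaving = 0; resistances in Ω):
  Node 0: (V_0 - V_1)/180 + (V_0 - V_3)/470 - 1 = 0
  Node 1: (V_1 - V_0)/180 + (V_1 - 0)/1800 + (V_1 - V_3)/4300 = 0
  Node 3: (V_3 - V_0)/470 + (V_3 - V_1)/4300 + (V_3 - 0)/120 = 0
Collecting terms (coefficients in siemens):
  0.007683·V_0 - 0.005556·V_1 - 0.002128·V_3 = 1
  0.006344·V_1 - 0.005556·V_0 - 0.0002326·V_3 = 0
  0.01069·V_3 - 0.002128·V_0 - 0.0002326·V_1 = 0
Solving these 3 simultaneous equations (Gaussian elimination) gives:
  V_0 = 433.1 V, V_1 = 382.7 V, V_3 = 94.49 V
R_eq = V_0 / 1 A = 433.1 Ω

Final answer: 433.1 Ω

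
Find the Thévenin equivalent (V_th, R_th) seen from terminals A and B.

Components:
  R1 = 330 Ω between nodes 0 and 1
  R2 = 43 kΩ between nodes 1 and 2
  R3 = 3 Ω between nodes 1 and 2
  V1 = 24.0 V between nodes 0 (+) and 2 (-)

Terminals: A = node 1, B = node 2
Step 1 — V_th is the open-circuit voltage V_A - V_B (nothing connected across the terminals).
Nodal analysis, taking node 2 as the 0 V reference.
Source V1 fixes V_0 = 24 V.
KCL at each unknown node (sum of currents leaving = 0; resistances in Ω):
  Node 1: (V_1 - 24)/330 + (V_1 - 0)/43000 + (V_1 - 0)/3 = 0
Collecting terms: 0.3364 × V_1 = 0.07273  =>  V_1 = 0.2162 V
V_th = V_1 - V_2 = 0.2162 - 0 = 0.2162 V
Step 2 — R_th: zero the source — replace V1 by a short circuit (node 2 merges into node 0) — and find the resistance seen between A (node 1) and B (node 0).
Reduce the network between node 1 (A) and node 0 (B) by series/parallel combination:
  Rp1 = R1 ‖ R2 ‖ R3 (parallel, all between nodes 0 and 1) = 1/(1/330 + 1/43000 + 1/3) = 2.973 Ω
R_th = 2.973 Ω

Final answer: V_th = 0.2162 V, R_th = 2.973 Ω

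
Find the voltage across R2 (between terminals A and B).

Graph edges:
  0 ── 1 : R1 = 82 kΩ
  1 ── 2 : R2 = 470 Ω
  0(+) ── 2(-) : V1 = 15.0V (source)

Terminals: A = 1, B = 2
R1 and R2 are in series across V1 (node 0 → node 1 → node 2), and the output A–B is taken across R2, so this is a voltage divider.
Series current: I = V1/(R1 + R2) = 15/(82000 + 470) = 15/82470 = 0.0001819 A
V_R2 = I × R2 = V1 × R2/(R1 + R2) = 15 × 470/82470 = 0.08549 V

Final answer: 0.08549 V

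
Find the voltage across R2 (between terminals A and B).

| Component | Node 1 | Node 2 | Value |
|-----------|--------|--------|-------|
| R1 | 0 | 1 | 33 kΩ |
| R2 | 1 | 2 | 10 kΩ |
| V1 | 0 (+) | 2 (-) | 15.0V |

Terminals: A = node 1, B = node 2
R1 and R2 are in series across V1 (node 0 → node 1 → node 2), and the output A–B is taken across R2, so this is a voltage divider.
Series current: I = V1/(R1 + R2) = 15/(33000 + 10000) = 15/43000 = 0.0003488 A
V_R2 = I × R2 = V1 × R2/(R1 + R2) = 15 × 10000/43000 = 3.488 V

Final answer: 3.488 V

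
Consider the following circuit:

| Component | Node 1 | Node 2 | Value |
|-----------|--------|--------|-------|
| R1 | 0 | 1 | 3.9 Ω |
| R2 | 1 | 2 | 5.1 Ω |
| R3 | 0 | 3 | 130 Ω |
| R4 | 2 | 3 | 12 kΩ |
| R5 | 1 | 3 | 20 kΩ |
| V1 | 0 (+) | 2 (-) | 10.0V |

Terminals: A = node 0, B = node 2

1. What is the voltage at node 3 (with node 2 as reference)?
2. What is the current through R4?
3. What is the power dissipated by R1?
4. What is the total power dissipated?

Nodal analysis, taking node 2 as the 0 V reference.
Source V1 fixes V_0 = 10 V.
KCL at each unknown node (sum of currents leaving = 0; resistances in Ω):
  Node 1: (V_1 - 10)/3.9 + (V_1 - 0)/5.1 + (V_1 - V_3)/20000 = 0
  Node 3: (V_3 - 10)/130 + (V_3 - 0)/12000 + (V_3 - V_1)/20000 = 0
Collecting terms (coefficients in siemens):
  0.4525·V_1 - 0.00005·V_3 = 2.564
  0.007826·V_3 - 0.00005·V_1 = 0.07692
Determinant D = (0.4525)(0.007826) - (-0.00005)(-0.00005) = 0.003541
V_1 = [(2.564)(0.007826) - (-0.00005)(0.07692)]/D = 5.667 V
V_3 = [(0.4525)(0.07692) - (2.564)(-0.00005)]/D = 9.866 V
Part 1:
  Read off the nodal solution: V_3 = 9.866 V
Part 2:
  I_R4 = (V_2 - V_3)/R4 = (0 - 9.866)/12000 = -0.0008222 A
  Magnitude: I_R4 = 0.0008222 A
Part 3:
  I_R1 = (V_0 - V_1)/R1 = (10 - 5.667)/3.9 = 1.111 A
  P_R1 = I_R1² × R1 = (1.111)² × 3.9 = 4.814 W
Part 4:
  Power in each resistor, P = (ΔV)²/R:
    P_R1 = (10 - 5.667)²/3.9 = 4.814 W
    P_R2 = (5.667 - 0)²/5.1 = 6.297 W
    P_R3 = (10 - 9.866)²/130 = 0.0001385 W
    P_R4 = (0 - 9.866)²/12000 = 0.008111 W
    P_R5 = (5.667 - 9.866)²/20000 = 0.0008815 W
  P_total = P_R1 + P_R2 + P_R3 + P_R4 + P_R5 = 11.12 W

Final answers:
1. V_3 = 9.866 V
2. I_R4 = 0.0008222 A
3. P_R1 = 4.814 W
4. P_total = 11.12 W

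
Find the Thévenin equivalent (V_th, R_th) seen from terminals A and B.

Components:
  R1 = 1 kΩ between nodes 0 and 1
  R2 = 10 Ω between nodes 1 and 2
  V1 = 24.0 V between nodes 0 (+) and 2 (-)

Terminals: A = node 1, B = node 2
Step 1 — V_th is the open-circuit voltage V_A - V_B (nothing connected across the terminals).
Nodal analysis, taking node 2 as the 0 V reference.
Source V1 fixes V_0 = 24 V.
KCL at each unknown node (sum of currents leaving = 0; resistances in Ω):
  Node 1: (V_1 - 24)/1000 + (V_1 - 0)/10 = 0
Collecting terms: 0.101 × V_1 = 0.024  =>  V_1 = 0.2376 V
V_th = V_1 - V_2 = 0.2376 - 0 = 0.2376 V
Step 2 — R_th: zero the source — replace V1 by a short circuit (node 2 merges into node 0) — and find the resistance seen between A (node 1) and B (node 0).
Reduce the network between node 1 (A) and node 0 (B) by series/parallel combination:
  Rp1 = R1 ‖ R2 (parallel, both between nodes 0 and 1) = 1/(1/1000 + 1/10) = 9.901 Ω
R_th = 9.901 Ω

Final answer: V_th = 0.2376 V, R_th = 9.901 Ω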